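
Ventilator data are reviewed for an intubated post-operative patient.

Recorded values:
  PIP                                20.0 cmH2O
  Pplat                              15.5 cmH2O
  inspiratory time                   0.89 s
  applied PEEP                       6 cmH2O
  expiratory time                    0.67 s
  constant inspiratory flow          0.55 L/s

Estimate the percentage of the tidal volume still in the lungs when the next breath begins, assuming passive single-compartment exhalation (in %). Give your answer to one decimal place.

Vt = flow × Ti = 0.55 L/s × 0.89 s × 1000 mL/L = 489.5 mL.
R = (PIP − Pplat)/V̇ = (20.0 − 15.5) / 0.55 = 4.5/0.55 = 8.182 cmH2O·s/L.
C = Vt/(Pplat − PEEP) = 489.5 / (15.5 − 6) = 489.5/9.5 = 51.526 mL/cmH2O.
τ = R × C = 8.182 × 0.05153 L/cmH2O = 0.4216 s.
Fraction remaining at end-expiration = e^(−Te/τ) = e^(−0.67/0.4216) = 0.2041 → 20.41%.

20.4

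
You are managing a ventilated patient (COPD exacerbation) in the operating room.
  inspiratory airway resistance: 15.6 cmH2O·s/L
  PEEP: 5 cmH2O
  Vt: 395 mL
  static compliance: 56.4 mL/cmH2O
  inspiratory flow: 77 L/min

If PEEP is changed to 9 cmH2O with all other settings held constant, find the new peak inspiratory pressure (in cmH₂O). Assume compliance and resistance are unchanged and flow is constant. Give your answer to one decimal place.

Flow: 77 L/min ÷ 60 = 1.2833 L/s.
PIP = Vt/C + R·V̇ + PEEP (constant-flow equation of motion).
Only the baseline term changes: ΔPIP = ΔPEEP = 9 − 5 = 4.0 cmH2O.
Original PIP = 395/56.4 + 15.6×1.2833 + 5 = 32.023 cmH2O; new PIP = 32.023 + (4.0) = 36.023 cmH2O.

36.0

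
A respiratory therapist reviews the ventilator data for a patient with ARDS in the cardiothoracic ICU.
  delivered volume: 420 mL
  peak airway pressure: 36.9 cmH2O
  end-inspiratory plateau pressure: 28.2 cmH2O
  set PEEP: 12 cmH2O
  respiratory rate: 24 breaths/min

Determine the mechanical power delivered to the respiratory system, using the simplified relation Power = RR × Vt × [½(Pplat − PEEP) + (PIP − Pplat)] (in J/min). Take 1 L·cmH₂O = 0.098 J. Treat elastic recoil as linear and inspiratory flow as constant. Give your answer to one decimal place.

Per-breath work = Vt × [½(Pplat−PEEP) + (PIP−Pplat)] = 0.420 × [0.5×16.2 + 8.7] = 0.420 × 16.8 = 7.056 L·cmH2O.
Power = 24 × 7.056 = 169.34 L·cmH2O/min.
× 0.098 J/(L·cmH2O) → 16.595 J/min.

16.6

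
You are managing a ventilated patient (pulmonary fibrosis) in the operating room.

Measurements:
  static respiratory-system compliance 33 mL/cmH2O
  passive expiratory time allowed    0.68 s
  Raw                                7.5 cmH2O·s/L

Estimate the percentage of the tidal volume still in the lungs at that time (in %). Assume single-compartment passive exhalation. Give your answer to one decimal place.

τ = R × C = 7.5 × 33 mL/cmH2O = 7.5 × 0.033 L/cmH2O = 0.2475 s.
Passive exhalation: V(t)/V₀ = e^(−t/τ) = e^(−0.68/0.2475) = 0.06409.
Fraction remaining = 0.06409 → 6.409%.

6.4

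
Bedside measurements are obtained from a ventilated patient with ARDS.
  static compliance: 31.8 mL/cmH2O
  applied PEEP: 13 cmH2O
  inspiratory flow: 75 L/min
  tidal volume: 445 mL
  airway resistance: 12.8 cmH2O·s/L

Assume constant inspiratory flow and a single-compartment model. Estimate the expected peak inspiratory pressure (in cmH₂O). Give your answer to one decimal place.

Flow: 75 L/min ÷ 60 = 1.25 L/s.
Equation of motion (constant flow): PIP = Vt/C + R·V̇ + PEEP.
PIP = 445/31.8 + 12.8×1.25 + 13 = 13.994 + 16.0 + 13 = 42.994 cmH2O.

43.0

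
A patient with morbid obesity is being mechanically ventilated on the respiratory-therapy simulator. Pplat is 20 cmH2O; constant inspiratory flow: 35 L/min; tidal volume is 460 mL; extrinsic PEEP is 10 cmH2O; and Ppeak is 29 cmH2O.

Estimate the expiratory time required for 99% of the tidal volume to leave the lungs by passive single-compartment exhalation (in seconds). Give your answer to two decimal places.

3.27

Flow: 35 L/min ÷ 60 = 0.5833 L/s.
R = (PIP − Pplat)/V̇ = (29 − 20) / 0.5833 = 9.0/0.5833 = 15.429 cmH2O·s/L.
C = Vt/(Pplat − PEEP) = 460.0 / (20 − 10) = 460.0/10.0 = 46.0 mL/cmH2O.
τ = R × C = 15.429 × 0.046 L/cmH2O = 0.7097 s.
t = −τ·ln(1 − 0.99) = −0.7097·ln(0.01) = 3.268 s.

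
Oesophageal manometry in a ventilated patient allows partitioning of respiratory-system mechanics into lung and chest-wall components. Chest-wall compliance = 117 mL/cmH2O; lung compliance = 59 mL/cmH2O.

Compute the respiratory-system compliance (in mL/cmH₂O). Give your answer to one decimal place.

39.2

Lung and chest wall are elastances in series: 1/Crs = 1/CL + 1/Ccw.
1/Crs = 1/59 + 1/117 = 0.0255.
Crs = 39.216 mL/cmH2O.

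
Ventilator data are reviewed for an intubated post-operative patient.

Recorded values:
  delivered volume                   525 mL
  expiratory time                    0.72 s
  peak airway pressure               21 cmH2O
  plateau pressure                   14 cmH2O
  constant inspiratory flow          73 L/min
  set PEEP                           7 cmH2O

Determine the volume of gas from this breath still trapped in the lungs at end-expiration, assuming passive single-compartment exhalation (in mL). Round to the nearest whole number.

99

Flow: 73 L/min ÷ 60 = 1.2167 L/s.
R = (PIP − Pplat)/V̇ = (21 − 14) / 1.2167 = 7.0/1.2167 = 5.753 cmH2O·s/L.
C = Vt/(Pplat − PEEP) = 525.0 / (14 − 7) = 525.0/7.0 = 75.0 mL/cmH2O.
τ = R × C = 5.753 × 0.075 L/cmH2O = 0.4315 s.
Fraction remaining = e^(−Te/τ) = e^(−0.72/0.4315) = 0.1885.
Trapped volume = 525.0 × 0.1885 = 98.963 mL.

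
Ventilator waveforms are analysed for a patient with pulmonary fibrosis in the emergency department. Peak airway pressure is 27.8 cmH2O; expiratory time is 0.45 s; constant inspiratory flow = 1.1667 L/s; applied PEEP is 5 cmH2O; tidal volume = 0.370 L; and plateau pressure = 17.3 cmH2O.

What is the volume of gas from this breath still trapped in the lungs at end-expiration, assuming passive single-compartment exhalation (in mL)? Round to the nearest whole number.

70

R = (PIP − Pplat)/V̇ = (27.8 − 17.3) / 1.1667 = 10.5/1.1667 = 9.0 cmH2O·s/L.
C = Vt/(Pplat − PEEP) = 370.0 / (17.3 − 5) = 370.0/12.3 = 30.081 mL/cmH2O.
τ = R × C = 9.0 × 0.03008 L/cmH2O = 0.2707 s.
Fraction remaining = e^(−Te/τ) = e^(−0.45/0.2707) = 0.1897.
Trapped volume = 370.0 × 0.1897 = 70.189 mL.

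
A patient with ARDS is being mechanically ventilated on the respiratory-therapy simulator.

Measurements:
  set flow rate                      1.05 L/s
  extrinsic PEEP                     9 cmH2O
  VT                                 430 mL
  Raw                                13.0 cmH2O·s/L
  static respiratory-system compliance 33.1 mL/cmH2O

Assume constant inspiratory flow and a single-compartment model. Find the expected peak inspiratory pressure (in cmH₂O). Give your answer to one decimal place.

Equation of motion (constant flow): PIP = Vt/C + R·V̇ + PEEP.
PIP = 430/33.1 + 13.0×1.05 + 9 = 12.991 + 13.65 + 9 = 35.641 cmH2O.

35.6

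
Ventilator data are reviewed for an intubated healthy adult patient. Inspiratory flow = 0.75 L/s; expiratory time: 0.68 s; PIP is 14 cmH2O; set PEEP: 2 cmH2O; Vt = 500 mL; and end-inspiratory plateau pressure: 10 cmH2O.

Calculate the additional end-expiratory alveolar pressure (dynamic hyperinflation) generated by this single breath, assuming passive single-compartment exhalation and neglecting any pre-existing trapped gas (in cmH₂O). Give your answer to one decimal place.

1.0

R = (PIP − Pplat)/V̇ = (14 − 10) / 0.75 = 4.0/0.75 = 5.333 cmH2O·s/L.
C = Vt/(Pplat − PEEP) = 500.0 / (10 − 2) = 500.0/8.0 = 62.5 mL/cmH2O.
τ = R × C = 5.333 × 0.0625 L/cmH2O = 0.3333 s.
Fraction remaining = e^(−Te/τ) = e^(−0.68/0.3333) = 0.13; trapped volume = 500.0 × 0.13 = 65.0 mL.
Additional alveolar pressure from trapping ≈ V_trapped / C = 65.0 / 62.5 = 1.04 cmH2O.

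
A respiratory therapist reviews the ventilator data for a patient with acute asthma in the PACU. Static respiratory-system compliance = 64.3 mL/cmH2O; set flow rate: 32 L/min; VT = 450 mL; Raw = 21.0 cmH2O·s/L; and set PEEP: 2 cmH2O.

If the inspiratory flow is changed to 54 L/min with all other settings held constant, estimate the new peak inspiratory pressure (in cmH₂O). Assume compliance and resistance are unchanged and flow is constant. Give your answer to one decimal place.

Flow: 32 L/min ÷ 60 = 0.5333 L/s.
New flow: 54 L/min ÷ 60 = 0.9 L/s.
PIP = Vt/C + R·V̇ + PEEP (constant-flow equation of motion).
Only the resistive term changes: ΔPIP = R × ΔV̇ = 21.0 × (0.9 − 0.5333) = 21.0 × 0.3667 = 7.701 cmH2O.
Original PIP = 450/64.3 + 21.0×0.5333 + 2 = 20.198 cmH2O; new PIP = 20.198 + (7.701) = 27.899 cmH2O.

27.9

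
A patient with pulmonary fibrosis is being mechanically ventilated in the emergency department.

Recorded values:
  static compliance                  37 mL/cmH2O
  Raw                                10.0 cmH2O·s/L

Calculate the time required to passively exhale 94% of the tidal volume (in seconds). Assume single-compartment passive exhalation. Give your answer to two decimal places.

1.04

τ = R × C = 10.0 × 37 mL/cmH2O = 10.0 × 0.037 L/cmH2O = 0.37 s.
Exhaled fraction f = 1 − e^(−t/τ) → t = −τ·ln(1 − f) = −0.37·ln(0.06) = 1.041 s.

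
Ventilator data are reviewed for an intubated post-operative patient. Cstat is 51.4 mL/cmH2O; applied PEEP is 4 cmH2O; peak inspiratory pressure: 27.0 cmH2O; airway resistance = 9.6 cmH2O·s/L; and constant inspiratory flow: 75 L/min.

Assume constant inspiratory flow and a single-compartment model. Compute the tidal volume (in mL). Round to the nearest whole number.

Flow: 75 L/min ÷ 60 = 1.25 L/s.
Equation of motion (constant flow): PIP = Vt/C + R·V̇ + PEEP.
Vt/C = PIP − R·V̇ − PEEP = 27.0 − 12.0 − 4 = 11.0 cmH2O.
Vt = C × 11.0 = 51.4 × 11.0 = 565.4 mL.

565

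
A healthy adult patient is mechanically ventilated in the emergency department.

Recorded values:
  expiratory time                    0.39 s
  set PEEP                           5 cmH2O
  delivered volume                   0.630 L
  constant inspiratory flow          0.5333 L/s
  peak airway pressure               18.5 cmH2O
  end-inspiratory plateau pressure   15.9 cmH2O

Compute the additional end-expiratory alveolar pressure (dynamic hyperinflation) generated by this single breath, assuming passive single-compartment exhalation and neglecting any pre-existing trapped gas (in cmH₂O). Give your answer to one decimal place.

2.7

R = (PIP − Pplat)/V̇ = (18.5 − 15.9) / 0.5333 = 2.6/0.5333 = 4.875 cmH2O·s/L.
C = Vt/(Pplat − PEEP) = 630.0 / (15.9 − 5) = 630.0/10.9 = 57.798 mL/cmH2O.
τ = R × C = 4.875 × 0.0578 L/cmH2O = 0.2818 s.
Fraction remaining = e^(−Te/τ) = e^(−0.39/0.2818) = 0.2506; trapped volume = 630.0 × 0.2506 = 157.88 mL.
Additional alveolar pressure from trapping ≈ V_trapped / C = 157.88 / 57.798 = 2.732 cmH2O.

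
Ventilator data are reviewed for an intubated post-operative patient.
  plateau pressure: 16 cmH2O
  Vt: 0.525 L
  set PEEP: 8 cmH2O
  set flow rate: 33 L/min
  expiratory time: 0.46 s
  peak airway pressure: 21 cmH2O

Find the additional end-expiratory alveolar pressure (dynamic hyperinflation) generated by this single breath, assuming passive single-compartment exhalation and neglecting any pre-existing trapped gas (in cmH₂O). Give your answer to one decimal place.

3.7

Flow: 33 L/min ÷ 60 = 0.55 L/s.
R = (PIP − Pplat)/V̇ = (21 − 16) / 0.55 = 5.0/0.55 = 9.091 cmH2O·s/L.
C = Vt/(Pplat − PEEP) = 525.0 / (16 − 8) = 525.0/8.0 = 65.625 mL/cmH2O.
τ = R × C = 9.091 × 0.06563 L/cmH2O = 0.5966 s.
Fraction remaining = e^(−Te/τ) = e^(−0.46/0.5966) = 0.4625; trapped volume = 525.0 × 0.4625 = 242.81 mL.
Additional alveolar pressure from trapping ≈ V_trapped / C = 242.81 / 65.625 = 3.7 cmH2O.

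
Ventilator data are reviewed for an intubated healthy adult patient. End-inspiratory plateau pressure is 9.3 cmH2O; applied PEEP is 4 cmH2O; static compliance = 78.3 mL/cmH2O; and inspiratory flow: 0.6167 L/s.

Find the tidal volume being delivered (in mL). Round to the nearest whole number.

415

Vt = Cstat × (Pplat − PEEP) = 78.3 × (9.3 − 4) = 78.3 × 5.3 = 414.99 mL.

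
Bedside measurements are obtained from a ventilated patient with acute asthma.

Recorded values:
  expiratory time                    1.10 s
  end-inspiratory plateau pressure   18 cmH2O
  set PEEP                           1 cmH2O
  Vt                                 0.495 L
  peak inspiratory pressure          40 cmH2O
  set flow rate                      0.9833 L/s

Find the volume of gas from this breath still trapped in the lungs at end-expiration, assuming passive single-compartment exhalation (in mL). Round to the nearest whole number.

R = (PIP − Pplat)/V̇ = (40 − 18) / 0.9833 = 22.0/0.9833 = 22.374 cmH2O·s/L.
C = Vt/(Pplat − PEEP) = 495.0 / (18 − 1) = 495.0/17.0 = 29.118 mL/cmH2O.
τ = R × C = 22.374 × 0.02912 L/cmH2O = 0.6515 s.
Fraction remaining = e^(−Te/τ) = e^(−1.10/0.6515) = 0.1848.
Trapped volume = 495.0 × 0.1848 = 91.476 mL.

91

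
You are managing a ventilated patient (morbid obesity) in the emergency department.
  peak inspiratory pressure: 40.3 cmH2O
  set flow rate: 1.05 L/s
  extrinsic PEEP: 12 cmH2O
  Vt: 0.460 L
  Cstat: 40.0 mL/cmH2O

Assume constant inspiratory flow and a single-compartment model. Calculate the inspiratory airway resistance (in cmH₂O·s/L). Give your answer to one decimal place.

Equation of motion (constant flow): PIP = Vt/C + R·V̇ + PEEP.
R·V̇ = PIP − Vt/C − PEEP = 40.3 − 460/40.0 − 12 = 40.3 − 11.5 − 12 = 16.8 cmH2O.
R = 16.8 / 1.05 = 16.0 cmH2O·s/L.

16.0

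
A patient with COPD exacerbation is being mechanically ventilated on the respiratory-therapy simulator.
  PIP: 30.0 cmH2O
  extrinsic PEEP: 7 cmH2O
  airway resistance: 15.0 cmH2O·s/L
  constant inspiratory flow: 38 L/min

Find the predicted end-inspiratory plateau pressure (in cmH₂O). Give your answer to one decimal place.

20.5

Flow: 38 L/min ÷ 60 = 0.6333 L/s.
Pplat = PIP − Raw × flow = 30.0 − 15.0 × 0.6333 = 30.0 − 9.5 = 20.5 cmH2O.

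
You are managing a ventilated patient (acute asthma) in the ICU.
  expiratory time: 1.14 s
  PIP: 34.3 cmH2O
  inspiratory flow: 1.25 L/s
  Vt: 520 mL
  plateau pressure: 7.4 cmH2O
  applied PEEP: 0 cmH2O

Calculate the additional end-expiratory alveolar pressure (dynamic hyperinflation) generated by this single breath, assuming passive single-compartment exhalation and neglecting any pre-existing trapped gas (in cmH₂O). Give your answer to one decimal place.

R = (PIP − Pplat)/V̇ = (34.3 − 7.4) / 1.25 = 26.9/1.25 = 21.52 cmH2O·s/L.
C = Vt/(Pplat − PEEP) = 520.0 / (7.4 − 0) = 520.0/7.4 = 70.27 mL/cmH2O.
τ = R × C = 21.52 × 0.07027 L/cmH2O = 1.512 s.
Fraction remaining = e^(−Te/τ) = e^(−1.14/1.512) = 0.4705; trapped volume = 520.0 × 0.4705 = 244.66 mL.
Additional alveolar pressure from trapping ≈ V_trapped / C = 244.66 / 70.27 = 3.482 cmH2O.

3.5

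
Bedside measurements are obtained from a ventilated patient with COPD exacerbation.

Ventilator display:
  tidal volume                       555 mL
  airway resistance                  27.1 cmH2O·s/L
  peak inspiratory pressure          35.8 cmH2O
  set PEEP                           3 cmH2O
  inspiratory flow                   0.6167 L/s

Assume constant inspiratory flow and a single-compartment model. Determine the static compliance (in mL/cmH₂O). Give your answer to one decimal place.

Equation of motion (constant flow): PIP = Vt/C + R·V̇ + PEEP.
Vt/C = PIP − R·V̇ − PEEP = 35.8 − 27.1×0.6167 − 3 = 35.8 − 16.713 − 3 = 16.087 cmH2O.
C = Vt / 16.087 = 555 / 16.087 = 34.5 mL/cmH2O.

34.5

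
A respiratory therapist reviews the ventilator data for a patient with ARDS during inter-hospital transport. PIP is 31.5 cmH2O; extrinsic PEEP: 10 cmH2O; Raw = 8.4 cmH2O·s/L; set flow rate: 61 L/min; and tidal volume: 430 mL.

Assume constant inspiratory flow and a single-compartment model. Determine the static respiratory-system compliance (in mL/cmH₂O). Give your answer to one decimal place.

33.2

Flow: 61 L/min ÷ 60 = 1.0167 L/s.
Equation of motion (constant flow): PIP = Vt/C + R·V̇ + PEEP.
Vt/C = PIP − R·V̇ − PEEP = 31.5 − 8.4×1.0167 − 10 = 31.5 − 8.54 − 10 = 12.96 cmH2O.
C = Vt / 12.96 = 430 / 12.96 = 33.179 mL/cmH2O.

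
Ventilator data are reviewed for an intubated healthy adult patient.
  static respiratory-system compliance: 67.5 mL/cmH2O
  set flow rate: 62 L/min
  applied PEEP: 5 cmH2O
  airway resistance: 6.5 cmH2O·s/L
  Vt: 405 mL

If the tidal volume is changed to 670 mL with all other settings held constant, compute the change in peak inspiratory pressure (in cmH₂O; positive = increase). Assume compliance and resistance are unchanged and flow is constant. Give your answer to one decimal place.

PIP = Vt/C + R·V̇ + PEEP (constant-flow equation of motion).
Only the elastic term changes: ΔPIP = ΔVt / C = (670 − 405) / 67.5 = 3.926 cmH2O.

3.9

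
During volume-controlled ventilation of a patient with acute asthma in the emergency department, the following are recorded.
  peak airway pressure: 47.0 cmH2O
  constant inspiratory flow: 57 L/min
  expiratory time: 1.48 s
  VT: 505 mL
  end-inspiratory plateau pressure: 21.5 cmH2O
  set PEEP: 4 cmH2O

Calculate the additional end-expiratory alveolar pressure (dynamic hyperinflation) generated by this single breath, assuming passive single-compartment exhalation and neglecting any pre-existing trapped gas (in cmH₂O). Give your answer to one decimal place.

Flow: 57 L/min ÷ 60 = 0.95 L/s.
R = (PIP − Pplat)/V̇ = (47.0 − 21.5) / 0.95 = 25.5/0.95 = 26.842 cmH2O·s/L.
C = Vt/(Pplat − PEEP) = 505.0 / (21.5 − 4) = 505.0/17.5 = 28.857 mL/cmH2O.
τ = R × C = 26.842 × 0.02886 L/cmH2O = 0.7747 s.
Fraction remaining = e^(−Te/τ) = e^(−1.48/0.7747) = 0.148; trapped volume = 505.0 × 0.148 = 74.74 mL.
Additional alveolar pressure from trapping ≈ V_trapped / C = 74.74 / 28.857 = 2.59 cmH2O.

2.6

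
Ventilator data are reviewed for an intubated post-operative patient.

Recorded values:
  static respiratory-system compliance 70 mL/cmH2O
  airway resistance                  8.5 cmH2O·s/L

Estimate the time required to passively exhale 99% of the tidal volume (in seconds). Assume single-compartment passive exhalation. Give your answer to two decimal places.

τ = R × C = 8.5 × 70 mL/cmH2O = 8.5 × 0.070 L/cmH2O = 0.595 s.
Exhaled fraction f = 1 − e^(−t/τ) → t = −τ·ln(1 − f) = −0.595·ln(0.01) = 2.74 s.

2.74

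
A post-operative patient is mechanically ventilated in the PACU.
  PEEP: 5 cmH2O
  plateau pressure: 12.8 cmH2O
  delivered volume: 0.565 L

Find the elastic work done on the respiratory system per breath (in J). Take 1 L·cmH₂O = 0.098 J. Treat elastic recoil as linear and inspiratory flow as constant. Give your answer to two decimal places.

0.22

Elastic work ≈ ½ × (Pplat − PEEP) × Vt = 0.5 × (12.8 − 5) × 0.565 L = 0.5 × 7.8 × 0.565 = 2.204 L·cmH2O.
× 0.098 J/(L·cmH2O) → 0.216 J.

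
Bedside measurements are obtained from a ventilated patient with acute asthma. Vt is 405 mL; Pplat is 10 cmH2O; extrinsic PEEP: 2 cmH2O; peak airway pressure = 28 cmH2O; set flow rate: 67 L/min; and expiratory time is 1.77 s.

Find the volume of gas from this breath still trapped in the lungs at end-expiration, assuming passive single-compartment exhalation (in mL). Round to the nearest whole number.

46

Flow: 67 L/min ÷ 60 = 1.1167 L/s.
R = (PIP − Pplat)/V̇ = (28 − 10) / 1.1167 = 18.0/1.1167 = 16.119 cmH2O·s/L.
C = Vt/(Pplat − PEEP) = 405.0 / (10 − 2) = 405.0/8.0 = 50.625 mL/cmH2O.
τ = R × C = 16.119 × 0.05063 L/cmH2O = 0.8161 s.
Fraction remaining = e^(−Te/τ) = e^(−1.77/0.8161) = 0.1143.
Trapped volume = 405.0 × 0.1143 = 46.292 mL.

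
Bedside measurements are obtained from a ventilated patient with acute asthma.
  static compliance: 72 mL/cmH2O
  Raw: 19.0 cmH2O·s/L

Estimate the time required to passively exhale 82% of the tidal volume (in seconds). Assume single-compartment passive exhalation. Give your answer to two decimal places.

τ = R × C = 19.0 × 72 mL/cmH2O = 19.0 × 0.072 L/cmH2O = 1.368 s.
Exhaled fraction f = 1 − e^(−t/τ) → t = −τ·ln(1 − f) = −1.368·ln(0.18) = 2.346 s.

2.35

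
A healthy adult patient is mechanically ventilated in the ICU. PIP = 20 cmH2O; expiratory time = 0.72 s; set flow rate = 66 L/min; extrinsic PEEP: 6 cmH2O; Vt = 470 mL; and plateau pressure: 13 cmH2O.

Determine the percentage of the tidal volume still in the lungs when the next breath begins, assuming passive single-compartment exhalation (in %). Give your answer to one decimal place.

18.5

Flow: 66 L/min ÷ 60 = 1.1 L/s.
R = (PIP − Pplat)/V̇ = (20 − 13) / 1.1 = 7.0/1.1 = 6.364 cmH2O·s/L.
C = Vt/(Pplat − PEEP) = 470.0 / (13 − 6) = 470.0/7.0 = 67.143 mL/cmH2O.
τ = R × C = 6.364 × 0.06714 L/cmH2O = 0.4273 s.
Fraction remaining at end-expiration = e^(−Te/τ) = e^(−0.72/0.4273) = 0.1854 → 18.54%.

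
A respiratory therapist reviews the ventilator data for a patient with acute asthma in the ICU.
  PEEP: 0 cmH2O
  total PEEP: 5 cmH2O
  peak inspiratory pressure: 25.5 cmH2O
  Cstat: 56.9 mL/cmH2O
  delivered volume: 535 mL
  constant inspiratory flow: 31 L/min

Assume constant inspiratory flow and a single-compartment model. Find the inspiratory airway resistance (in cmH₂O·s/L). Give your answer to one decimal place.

21.5

Flow: 31 L/min ÷ 60 = 0.5167 L/s.
Total PEEP = 5 cmH2O (set 0 + intrinsic 5); this is the baseline alveolar pressure.
Equation of motion (constant flow): PIP = Vt/C + R·V̇ + PEEP.
R·V̇ = PIP − Vt/C − PEEP = 25.5 − 535/56.9 − 5 = 25.5 − 9.402 − 5 = 11.098 cmH2O.
R = 11.098 / 0.5167 = 21.479 cmH2O·s/L.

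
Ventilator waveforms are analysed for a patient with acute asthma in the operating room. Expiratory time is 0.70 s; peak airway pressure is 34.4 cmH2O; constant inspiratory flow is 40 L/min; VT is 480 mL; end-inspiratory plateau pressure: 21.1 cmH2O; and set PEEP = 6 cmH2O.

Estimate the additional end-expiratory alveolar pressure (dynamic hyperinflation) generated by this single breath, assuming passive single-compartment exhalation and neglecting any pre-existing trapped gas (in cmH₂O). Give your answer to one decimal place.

Flow: 40 L/min ÷ 60 = 0.6667 L/s.
R = (PIP − Pplat)/V̇ = (34.4 − 21.1) / 0.6667 = 13.3/0.6667 = 19.949 cmH2O·s/L.
C = Vt/(Pplat − PEEP) = 480.0 / (21.1 − 6) = 480.0/15.1 = 31.788 mL/cmH2O.
τ = R × C = 19.949 × 0.03179 L/cmH2O = 0.6342 s.
Fraction remaining = e^(−Te/τ) = e^(−0.70/0.6342) = 0.3316; trapped volume = 480.0 × 0.3316 = 159.17 mL.
Additional alveolar pressure from trapping ≈ V_trapped / C = 159.17 / 31.788 = 5.007 cmH2O.

5.0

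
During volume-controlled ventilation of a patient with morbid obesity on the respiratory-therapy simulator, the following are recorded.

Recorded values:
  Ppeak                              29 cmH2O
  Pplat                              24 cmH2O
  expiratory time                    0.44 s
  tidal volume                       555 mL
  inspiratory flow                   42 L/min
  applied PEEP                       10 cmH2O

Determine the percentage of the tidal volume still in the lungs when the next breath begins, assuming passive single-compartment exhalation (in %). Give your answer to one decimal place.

Flow: 42 L/min ÷ 60 = 0.7 L/s.
R = (PIP − Pplat)/V̇ = (29 − 24) / 0.7 = 5.0/0.7 = 7.143 cmH2O·s/L.
C = Vt/(Pplat − PEEP) = 555.0 / (24 − 10) = 555.0/14.0 = 39.643 mL/cmH2O.
τ = R × C = 7.143 × 0.03964 L/cmH2O = 0.2831 s.
Fraction remaining at end-expiration = e^(−Te/τ) = e^(−0.44/0.2831) = 0.2114 → 21.14%.

21.1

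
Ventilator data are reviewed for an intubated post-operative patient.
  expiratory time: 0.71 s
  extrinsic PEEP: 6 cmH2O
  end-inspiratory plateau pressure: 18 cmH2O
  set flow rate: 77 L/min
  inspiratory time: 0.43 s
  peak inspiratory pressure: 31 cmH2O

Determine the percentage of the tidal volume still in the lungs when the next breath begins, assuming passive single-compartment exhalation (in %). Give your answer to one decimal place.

21.8

Flow: 77 L/min ÷ 60 = 1.2833 L/s.
Vt = flow × Ti = 1.2833 L/s × 0.43 s × 1000 mL/L = 551.82 mL.
R = (PIP − Pplat)/V̇ = (31 − 18) / 1.2833 = 13.0/1.2833 = 10.13 cmH2O·s/L.
C = Vt/(Pplat − PEEP) = 551.82 / (18 − 6) = 551.82/12.0 = 45.985 mL/cmH2O.
τ = R × C = 10.13 × 0.04599 L/cmH2O = 0.4659 s.
Fraction remaining at end-expiration = e^(−Te/τ) = e^(−0.71/0.4659) = 0.2179 → 21.79%.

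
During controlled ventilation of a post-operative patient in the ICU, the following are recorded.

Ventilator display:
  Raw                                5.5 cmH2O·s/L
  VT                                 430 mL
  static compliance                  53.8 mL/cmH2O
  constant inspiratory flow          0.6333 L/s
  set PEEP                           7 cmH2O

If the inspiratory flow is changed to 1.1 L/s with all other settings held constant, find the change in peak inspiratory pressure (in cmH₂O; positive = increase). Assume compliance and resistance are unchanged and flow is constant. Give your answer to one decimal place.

2.6

PIP = Vt/C + R·V̇ + PEEP (constant-flow equation of motion).
Only the resistive term changes: ΔPIP = R × ΔV̇ = 5.5 × (1.1 − 0.6333) = 5.5 × 0.4667 = 2.567 cmH2O.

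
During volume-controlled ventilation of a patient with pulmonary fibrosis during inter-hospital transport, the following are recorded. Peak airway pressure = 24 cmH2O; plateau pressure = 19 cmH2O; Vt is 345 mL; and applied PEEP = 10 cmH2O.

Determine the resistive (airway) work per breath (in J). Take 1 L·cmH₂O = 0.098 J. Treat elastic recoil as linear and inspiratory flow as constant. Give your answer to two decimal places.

0.17

With constant inspiratory flow the resistive pressure is constant at PIP − Pplat = 24 − 19 = 5.0 cmH2O, so resistive work = 5.0 × 0.345 = 1.725 L·cmH2O.
× 0.098 J/(L·cmH2O) → 0.1691 J.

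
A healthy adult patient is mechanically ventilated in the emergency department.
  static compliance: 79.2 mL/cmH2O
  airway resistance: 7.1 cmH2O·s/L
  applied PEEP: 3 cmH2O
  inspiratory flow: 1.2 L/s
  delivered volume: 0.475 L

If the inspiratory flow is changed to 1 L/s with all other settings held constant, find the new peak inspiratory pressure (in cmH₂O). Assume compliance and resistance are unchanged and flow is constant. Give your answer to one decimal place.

PIP = Vt/C + R·V̇ + PEEP (constant-flow equation of motion).
Only the resistive term changes: ΔPIP = R × ΔV̇ = 7.1 × (1 − 1.2) = 7.1 × -0.2 = -1.42 cmH2O.
Original PIP = 475/79.2 + 7.1×1.2 + 3 = 17.517 cmH2O; new PIP = 17.517 + (-1.42) = 16.097 cmH2O.

16.1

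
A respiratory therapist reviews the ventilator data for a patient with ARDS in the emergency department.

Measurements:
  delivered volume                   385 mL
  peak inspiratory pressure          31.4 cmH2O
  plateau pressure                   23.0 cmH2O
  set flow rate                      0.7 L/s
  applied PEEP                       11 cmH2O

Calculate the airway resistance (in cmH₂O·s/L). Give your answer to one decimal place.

Raw = (PIP − Pplat) / flow = (31.4 − 23.0) / 0.7 = 8.4 / 0.7 = 12.0 cmH2O·s/L.

12.0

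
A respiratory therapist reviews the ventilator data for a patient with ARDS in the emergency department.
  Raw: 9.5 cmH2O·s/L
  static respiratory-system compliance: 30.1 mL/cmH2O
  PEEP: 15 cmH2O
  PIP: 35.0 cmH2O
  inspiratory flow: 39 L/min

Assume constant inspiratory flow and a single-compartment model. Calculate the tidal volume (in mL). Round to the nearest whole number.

416

Flow: 39 L/min ÷ 60 = 0.65 L/s.
Equation of motion (constant flow): PIP = Vt/C + R·V̇ + PEEP.
Vt/C = PIP − R·V̇ − PEEP = 35.0 − 6.175 − 15 = 13.825 cmH2O.
Vt = C × 13.825 = 30.1 × 13.825 = 416.13 mL.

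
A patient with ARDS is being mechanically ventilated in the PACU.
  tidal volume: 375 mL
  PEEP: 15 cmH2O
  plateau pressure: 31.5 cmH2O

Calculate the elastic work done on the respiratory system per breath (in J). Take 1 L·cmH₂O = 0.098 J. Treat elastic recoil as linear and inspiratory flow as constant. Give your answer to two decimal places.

Elastic work ≈ ½ × (Pplat − PEEP) × Vt = 0.5 × (31.5 − 15) × 0.375 L = 0.5 × 16.5 × 0.375 = 3.094 L·cmH2O.
× 0.098 J/(L·cmH2O) → 0.3032 J.

0.30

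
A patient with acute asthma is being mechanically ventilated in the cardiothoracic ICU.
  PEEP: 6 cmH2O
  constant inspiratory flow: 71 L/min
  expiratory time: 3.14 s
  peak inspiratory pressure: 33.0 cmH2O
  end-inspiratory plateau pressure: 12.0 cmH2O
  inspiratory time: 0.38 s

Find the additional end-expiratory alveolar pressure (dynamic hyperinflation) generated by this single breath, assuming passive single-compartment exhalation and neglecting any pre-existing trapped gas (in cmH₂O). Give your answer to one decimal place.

0.6

Flow: 71 L/min ÷ 60 = 1.1833 L/s.
Vt = flow × Ti = 1.1833 L/s × 0.38 s × 1000 mL/L = 449.65 mL.
R = (PIP − Pplat)/V̇ = (33.0 − 12.0) / 1.1833 = 21.0/1.1833 = 17.747 cmH2O·s/L.
C = Vt/(Pplat − PEEP) = 449.65 / (12.0 − 6) = 449.65/6.0 = 74.942 mL/cmH2O.
τ = R × C = 17.747 × 0.07494 L/cmH2O = 1.33 s.
Fraction remaining = e^(−Te/τ) = e^(−3.14/1.33) = 0.09434; trapped volume = 449.65 × 0.09434 = 42.42 mL.
Additional alveolar pressure from trapping ≈ V_trapped / C = 42.42 / 74.942 = 0.566 cmH2O.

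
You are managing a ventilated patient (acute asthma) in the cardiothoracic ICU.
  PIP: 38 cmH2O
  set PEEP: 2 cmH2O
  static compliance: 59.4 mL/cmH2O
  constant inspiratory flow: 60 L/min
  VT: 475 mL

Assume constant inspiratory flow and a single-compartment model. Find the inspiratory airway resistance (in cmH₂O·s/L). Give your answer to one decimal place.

Flow: 60 L/min ÷ 60 = 1 L/s.
Equation of motion (constant flow): PIP = Vt/C + R·V̇ + PEEP.
R·V̇ = PIP − Vt/C − PEEP = 38 − 475/59.4 − 2 = 38 − 7.997 − 2 = 28.003 cmH2O.
R = 28.003 / 1 = 28.003 cmH2O·s/L.

28.0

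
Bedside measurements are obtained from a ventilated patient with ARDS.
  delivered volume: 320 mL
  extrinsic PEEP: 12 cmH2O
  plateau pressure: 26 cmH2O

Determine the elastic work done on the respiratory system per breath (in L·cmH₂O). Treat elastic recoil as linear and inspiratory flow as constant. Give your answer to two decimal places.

Elastic work ≈ ½ × (Pplat − PEEP) × Vt = 0.5 × (26 − 12) × 0.320 L = 0.5 × 14.0 × 0.320 = 2.24 L·cmH2O.

2.24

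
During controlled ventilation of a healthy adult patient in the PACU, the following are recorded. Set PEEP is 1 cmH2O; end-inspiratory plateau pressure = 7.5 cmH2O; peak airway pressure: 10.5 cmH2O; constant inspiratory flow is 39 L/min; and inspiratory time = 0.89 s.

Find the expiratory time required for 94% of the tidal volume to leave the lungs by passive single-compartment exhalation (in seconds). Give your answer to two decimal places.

Flow: 39 L/min ÷ 60 = 0.65 L/s.
Vt = flow × Ti = 0.65 L/s × 0.89 s × 1000 mL/L = 578.5 mL.
R = (PIP − Pplat)/V̇ = (10.5 − 7.5) / 0.65 = 3.0/0.65 = 4.615 cmH2O·s/L.
C = Vt/(Pplat − PEEP) = 578.5 / (7.5 − 1) = 578.5/6.5 = 89.0 mL/cmH2O.
τ = R × C = 4.615 × 0.089 L/cmH2O = 0.4107 s.
t = −τ·ln(1 − 0.94) = −0.4107·ln(0.06) = 1.155 s.

1.16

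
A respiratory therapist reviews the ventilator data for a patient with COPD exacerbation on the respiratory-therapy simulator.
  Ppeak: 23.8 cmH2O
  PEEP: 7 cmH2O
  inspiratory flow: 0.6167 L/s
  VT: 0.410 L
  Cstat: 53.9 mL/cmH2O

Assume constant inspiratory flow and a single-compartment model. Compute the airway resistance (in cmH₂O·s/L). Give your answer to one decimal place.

14.9

Equation of motion (constant flow): PIP = Vt/C + R·V̇ + PEEP.
R·V̇ = PIP − Vt/C − PEEP = 23.8 − 410/53.9 − 7 = 23.8 − 7.607 − 7 = 9.193 cmH2O.
R = 9.193 / 0.6167 = 14.907 cmH2O·s/L.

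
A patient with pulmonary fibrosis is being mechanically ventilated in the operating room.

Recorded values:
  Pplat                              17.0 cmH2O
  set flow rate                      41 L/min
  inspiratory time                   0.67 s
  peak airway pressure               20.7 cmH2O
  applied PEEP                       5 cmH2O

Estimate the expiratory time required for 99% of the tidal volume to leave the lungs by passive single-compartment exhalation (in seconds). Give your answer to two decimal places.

Flow: 41 L/min ÷ 60 = 0.6833 L/s.
Vt = flow × Ti = 0.6833 L/s × 0.67 s × 1000 mL/L = 457.81 mL.
R = (PIP − Pplat)/V̇ = (20.7 − 17.0) / 0.6833 = 3.7/0.6833 = 5.415 cmH2O·s/L.
C = Vt/(Pplat − PEEP) = 457.81 / (17.0 − 5) = 457.81/12.0 = 38.151 mL/cmH2O.
τ = R × C = 5.415 × 0.03815 L/cmH2O = 0.2066 s.
t = −τ·ln(1 − 0.99) = −0.2066·ln(0.01) = 0.9514 s.

0.95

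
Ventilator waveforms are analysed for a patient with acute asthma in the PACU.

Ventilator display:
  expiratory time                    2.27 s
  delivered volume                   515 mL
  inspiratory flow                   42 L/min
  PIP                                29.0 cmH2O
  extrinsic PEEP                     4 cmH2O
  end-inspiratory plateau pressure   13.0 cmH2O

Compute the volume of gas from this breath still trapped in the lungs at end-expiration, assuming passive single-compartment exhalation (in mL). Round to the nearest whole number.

Flow: 42 L/min ÷ 60 = 0.7 L/s.
R = (PIP − Pplat)/V̇ = (29.0 − 13.0) / 0.7 = 16.0/0.7 = 22.857 cmH2O·s/L.
C = Vt/(Pplat − PEEP) = 515.0 / (13.0 − 4) = 515.0/9.0 = 57.222 mL/cmH2O.
τ = R × C = 22.857 × 0.05722 L/cmH2O = 1.308 s.
Fraction remaining = e^(−Te/τ) = e^(−2.27/1.308) = 0.1763.
Trapped volume = 515.0 × 0.1763 = 90.795 mL.

91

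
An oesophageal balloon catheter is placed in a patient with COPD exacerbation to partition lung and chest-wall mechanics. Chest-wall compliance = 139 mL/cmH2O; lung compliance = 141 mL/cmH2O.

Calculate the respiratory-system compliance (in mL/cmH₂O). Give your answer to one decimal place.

Lung and chest wall are elastances in series: 1/Crs = 1/CL + 1/Ccw.
1/Crs = 1/141 + 1/139 = 0.01429.
Crs = 69.979 mL/cmH2O.

70.0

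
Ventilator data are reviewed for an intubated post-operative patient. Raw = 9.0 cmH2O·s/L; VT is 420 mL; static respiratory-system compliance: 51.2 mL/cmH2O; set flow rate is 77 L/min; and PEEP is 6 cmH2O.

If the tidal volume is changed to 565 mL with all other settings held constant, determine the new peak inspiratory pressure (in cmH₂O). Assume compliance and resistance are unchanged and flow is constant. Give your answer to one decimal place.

Flow: 77 L/min ÷ 60 = 1.2833 L/s.
PIP = Vt/C + R·V̇ + PEEP (constant-flow equation of motion).
Only the elastic term changes: ΔPIP = ΔVt / C = (565 − 420) / 51.2 = 2.832 cmH2O.
Original PIP = 420/51.2 + 9.0×1.2833 + 6 = 25.753 cmH2O; new PIP = 25.753 + (2.832) = 28.585 cmH2O.

28.6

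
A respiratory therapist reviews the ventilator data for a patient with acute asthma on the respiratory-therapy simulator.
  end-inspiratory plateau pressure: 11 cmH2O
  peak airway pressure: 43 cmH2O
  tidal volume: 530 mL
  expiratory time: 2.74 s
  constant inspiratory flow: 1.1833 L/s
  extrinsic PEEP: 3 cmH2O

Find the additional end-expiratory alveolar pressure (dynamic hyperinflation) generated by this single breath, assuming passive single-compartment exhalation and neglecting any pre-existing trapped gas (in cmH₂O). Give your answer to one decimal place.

R = (PIP − Pplat)/V̇ = (43 − 11) / 1.1833 = 32.0/1.1833 = 27.043 cmH2O·s/L.
C = Vt/(Pplat − PEEP) = 530.0 / (11 − 3) = 530.0/8.0 = 66.25 mL/cmH2O.
τ = R × C = 27.043 × 0.06625 L/cmH2O = 1.792 s.
Fraction remaining = e^(−Te/τ) = e^(−2.74/1.792) = 0.2167; trapped volume = 530.0 × 0.2167 = 114.85 mL.
Additional alveolar pressure from trapping ≈ V_trapped / C = 114.85 / 66.25 = 1.734 cmH2O.

1.7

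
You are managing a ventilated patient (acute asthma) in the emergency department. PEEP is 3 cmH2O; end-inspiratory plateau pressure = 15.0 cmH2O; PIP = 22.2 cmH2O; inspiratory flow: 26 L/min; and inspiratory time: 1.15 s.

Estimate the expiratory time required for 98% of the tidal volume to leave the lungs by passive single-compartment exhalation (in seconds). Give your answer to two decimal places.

Flow: 26 L/min ÷ 60 = 0.4333 L/s.
Vt = flow × Ti = 0.4333 L/s × 1.15 s × 1000 mL/L = 498.3 mL.
R = (PIP − Pplat)/V̇ = (22.2 − 15.0) / 0.4333 = 7.2/0.4333 = 16.617 cmH2O·s/L.
C = Vt/(Pplat − PEEP) = 498.3 / (15.0 − 3) = 498.3/12.0 = 41.525 mL/cmH2O.
τ = R × C = 16.617 × 0.04153 L/cmH2O = 0.6901 s.
t = −τ·ln(1 − 0.98) = −0.6901·ln(0.02) = 2.7 s.

2.70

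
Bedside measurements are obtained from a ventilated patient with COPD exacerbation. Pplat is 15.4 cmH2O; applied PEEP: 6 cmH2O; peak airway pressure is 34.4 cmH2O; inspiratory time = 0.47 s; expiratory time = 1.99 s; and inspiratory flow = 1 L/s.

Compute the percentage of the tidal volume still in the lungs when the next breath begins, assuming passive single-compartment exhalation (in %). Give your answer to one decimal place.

12.3

Vt = flow × Ti = 1 L/s × 0.47 s × 1000 mL/L = 470.0 mL.
R = (PIP − Pplat)/V̇ = (34.4 − 15.4) / 1 = 19.0/1 = 19.0 cmH2O·s/L.
C = Vt/(Pplat − PEEP) = 470.0 / (15.4 − 6) = 470.0/9.4 = 50.0 mL/cmH2O.
τ = R × C = 19.0 × 0.05 L/cmH2O = 0.95 s.
Fraction remaining at end-expiration = e^(−Te/τ) = e^(−1.99/0.95) = 0.1231 → 12.31%.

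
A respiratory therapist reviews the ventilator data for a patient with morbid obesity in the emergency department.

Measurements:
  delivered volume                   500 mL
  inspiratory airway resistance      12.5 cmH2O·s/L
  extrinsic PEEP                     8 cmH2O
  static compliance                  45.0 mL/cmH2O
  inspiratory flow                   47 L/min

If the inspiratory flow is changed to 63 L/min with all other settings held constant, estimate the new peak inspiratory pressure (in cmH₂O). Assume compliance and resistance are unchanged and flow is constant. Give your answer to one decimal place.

Flow: 47 L/min ÷ 60 = 0.7833 L/s.
New flow: 63 L/min ÷ 60 = 1.05 L/s.
PIP = Vt/C + R·V̇ + PEEP (constant-flow equation of motion).
Only the resistive term changes: ΔPIP = R × ΔV̇ = 12.5 × (1.05 − 0.7833) = 12.5 × 0.2667 = 3.334 cmH2O.
Original PIP = 500/45.0 + 12.5×0.7833 + 8 = 28.902 cmH2O; new PIP = 28.902 + (3.334) = 32.236 cmH2O.

32.2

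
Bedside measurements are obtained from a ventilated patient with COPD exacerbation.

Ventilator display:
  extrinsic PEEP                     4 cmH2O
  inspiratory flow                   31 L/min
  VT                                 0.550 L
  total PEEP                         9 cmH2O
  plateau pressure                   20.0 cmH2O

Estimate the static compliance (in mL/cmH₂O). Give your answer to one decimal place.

End-expiratory occlusion gives total PEEP = 9 cmH2O (intrinsic PEEP = 9 − 4 = 5). Use total PEEP for the elastic gradient.
Cstat = Vt / (Pplat − PEEPtotal) = 550 / (20.0 − 9) = 550 / 11.0 = 50.0 mL/cmH2O.

50.0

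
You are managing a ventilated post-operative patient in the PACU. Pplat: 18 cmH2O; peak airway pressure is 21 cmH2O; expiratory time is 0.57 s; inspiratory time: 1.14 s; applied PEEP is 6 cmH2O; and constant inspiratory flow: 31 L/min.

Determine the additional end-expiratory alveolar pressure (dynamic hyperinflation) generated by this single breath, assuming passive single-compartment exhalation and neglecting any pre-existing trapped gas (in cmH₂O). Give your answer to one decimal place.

Flow: 31 L/min ÷ 60 = 0.5167 L/s.
Vt = flow × Ti = 0.5167 L/s × 1.14 s × 1000 mL/L = 589.04 mL.
R = (PIP − Pplat)/V̇ = (21 − 18) / 0.5167 = 3.0/0.5167 = 5.806 cmH2O·s/L.
C = Vt/(Pplat − PEEP) = 589.04 / (18 − 6) = 589.04/12.0 = 49.087 mL/cmH2O.
τ = R × C = 5.806 × 0.04909 L/cmH2O = 0.285 s.
Fraction remaining = e^(−Te/τ) = e^(−0.57/0.285) = 0.1353; trapped volume = 589.04 × 0.1353 = 79.697 mL.
Additional alveolar pressure from trapping ≈ V_trapped / C = 79.697 / 49.087 = 1.624 cmH2O.

1.6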